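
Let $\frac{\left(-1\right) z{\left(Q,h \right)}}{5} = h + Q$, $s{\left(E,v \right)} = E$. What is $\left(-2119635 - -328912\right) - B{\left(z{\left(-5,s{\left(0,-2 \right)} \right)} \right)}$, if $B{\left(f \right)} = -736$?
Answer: $-1789987$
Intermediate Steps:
$z{\left(Q,h \right)} = - 5 Q - 5 h$ ($z{\left(Q,h \right)} = - 5 \left(h + Q\right) = - 5 \left(Q + h\right) = - 5 Q - 5 h$)
$\left(-2119635 - -328912\right) - B{\left(z{\left(-5,s{\left(0,-2 \right)} \right)} \right)} = \left(-2119635 - -328912\right) - -736 = \left(-2119635 + 328912\right) + 736 = -1790723 + 736 = -1789987$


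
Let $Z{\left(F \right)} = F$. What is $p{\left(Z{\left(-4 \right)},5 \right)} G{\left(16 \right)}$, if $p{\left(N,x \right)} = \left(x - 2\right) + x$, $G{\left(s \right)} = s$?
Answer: $128$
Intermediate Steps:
$p{\left(N,x \right)} = -2 + 2 x$ ($p{\left(N,x \right)} = \left(-2 + x\right) + x = -2 + 2 x$)
$p{\left(Z{\left(-4 \right)},5 \right)} G{\left(16 \right)} = \left(-2 + 2 \cdot 5\right) 16 = \left(-2 + 10\right) 16 = 8 \cdot 16 = 128$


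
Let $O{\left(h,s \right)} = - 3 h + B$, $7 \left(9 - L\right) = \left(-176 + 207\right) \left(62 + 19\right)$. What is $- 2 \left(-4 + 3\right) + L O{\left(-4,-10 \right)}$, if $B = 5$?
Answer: $- \frac{41602}{7} \approx -5943.1$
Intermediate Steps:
$L = - \frac{2448}{7}$ ($L = 9 - \frac{\left(-176 + 207\right) \left(62 + 19\right)}{7} = 9 - \frac{31 \cdot 81}{7} = 9 - \frac{2511}{7} = - \frac{2448}{7} \approx -349.71$)
$O{\left(h,s \right)} = 5 - 3 h$ ($O{\left(h,s \right)} = - 3 h + 5 = 5 - 3 h$)
$- 2 \left(-4 + 3\right) + L O{\left(-4,-10 \right)} = - 2 \left(-4 + 3\right) - \frac{2448 \left(5 - -12\right)}{7} = \left(-2\right) \left(-1\right) - \frac{2448 \left(5 + 12\right)}{7} = 2 - \frac{41616}{7} = - \frac{41602}{7}$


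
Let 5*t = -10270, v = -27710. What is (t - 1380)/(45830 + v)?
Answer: -1717/9060 ≈ -0.18951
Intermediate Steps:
t = -2054 (t = (⅕)*(-10270) = -2054)
(t - 1380)/(45830 + v) = (-2054 - 1380)/(45830 - 27710) = -3434/18120 = -3434*1/18120 = -1717/9060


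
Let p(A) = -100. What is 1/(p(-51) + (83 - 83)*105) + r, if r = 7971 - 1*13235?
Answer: -526401/100 ≈ -5264.0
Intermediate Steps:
r = -5264 (r = 7971 - 13235 = -5264)
1/(p(-51) + (83 - 83)*105) + r = 1/(-100 + (83 - 83)*105) - 5264 = 1/(-100 + 0*105) - 5264 = 1/(-100 + 0) - 5264 = 1/(-100) - 5264 = -1/100 - 5264 = -526401/100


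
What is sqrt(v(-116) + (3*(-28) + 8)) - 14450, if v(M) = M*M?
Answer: -14450 + 2*sqrt(3345) ≈ -14334.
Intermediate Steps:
v(M) = M**2
sqrt(v(-116) + (3*(-28) + 8)) - 14450 = sqrt((-116)**2 + (3*(-28) + 8)) - 14450 = sqrt(13456 + (-84 + 8)) - 14450 = sqrt(13456 - 76) - 14450 = sqrt(13380) - 14450 = 2*sqrt(3345) - 14450 = -14450 + 2*sqrt(3345)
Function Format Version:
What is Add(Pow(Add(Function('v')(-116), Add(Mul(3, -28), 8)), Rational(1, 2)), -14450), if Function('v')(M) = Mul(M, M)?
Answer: Add(-14450, Mul(2, Pow(3345, Rational(1, 2)))) ≈ -14334.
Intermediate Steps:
Function('v')(M) = Pow(M, 2)
Add(Pow(Add(Function('v')(-116), Add(Mul(3, -28), 8)), Rational(1, 2)), -14450) = Add(Pow(Add(Pow(-116, 2), Add(Mul(3, -28), 8)), Rational(1, 2)), -14450) = Add(Pow(Add(13456, Add(-84, 8)), Rational(1, 2)), -14450) = Add(Pow(Add(13456, -76), Rational(1, 2)), -14450) = Add(Pow(13380, Rational(1, 2)), -14450) = Add(Mul(2, Pow(3345, Rational(1, 2))), -14450) = Add(-14450, Mul(2, Pow(3345, Rational(1, 2))))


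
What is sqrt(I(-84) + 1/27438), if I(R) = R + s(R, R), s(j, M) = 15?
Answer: I*sqrt(51946197798)/27438 ≈ 8.3066*I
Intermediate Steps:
I(R) = 15 + R (I(R) = R + 15 = 15 + R)
sqrt(I(-84) + 1/27438) = sqrt((15 - 84) + 1/27438) = sqrt(-69 + 1/27438) = sqrt(-1893221/27438) = I*sqrt(51946197798)/27438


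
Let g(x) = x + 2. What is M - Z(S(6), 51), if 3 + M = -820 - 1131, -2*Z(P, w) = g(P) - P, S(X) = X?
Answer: -1953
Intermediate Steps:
g(x) = 2 + x
Z(P, w) = -1 (Z(P, w) = -((2 + P) - P)/2 = -½*2 = -1)
M = -1954 (M = -3 + (-820 - 1131) = -3 - 1951 = -1954)
M - Z(S(6), 51) = -1954 - 1*(-1) = -1954 + 1 = -1953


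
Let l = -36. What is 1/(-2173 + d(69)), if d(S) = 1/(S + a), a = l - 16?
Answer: -17/36940 ≈ -0.00046021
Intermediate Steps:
a = -52 (a = -36 - 16 = -52)
d(S) = 1/(-52 + S) (d(S) = 1/(S - 52) = 1/(-52 + S))
1/(-2173 + d(69)) = 1/(-2173 + 1/(-52 + 69)) = 1/(-2173 + 1/17) = 1/(-36940/17) = -17/36940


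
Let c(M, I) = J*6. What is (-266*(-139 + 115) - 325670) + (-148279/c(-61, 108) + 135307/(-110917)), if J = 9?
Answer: -1928823212569/5989518 ≈ -3.2203e+5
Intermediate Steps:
c(M, I) = 54 (c(M, I) = 9*6 = 54)
(-266*(-139 + 115) - 325670) + (-148279/c(-61, 108) + 135307/(-110917)) = (-266*(-139 + 115) - 325670) + (-148279/54 + 135307/(-110917)) = (-266*(-24) - 325670) + (-148279*1/54 + 135307*(-1/110917)) = (6384 - 325670) + (-148279/54 - 135307/110917) = -319286 - 16453968421/5989518 = -1928823212569/5989518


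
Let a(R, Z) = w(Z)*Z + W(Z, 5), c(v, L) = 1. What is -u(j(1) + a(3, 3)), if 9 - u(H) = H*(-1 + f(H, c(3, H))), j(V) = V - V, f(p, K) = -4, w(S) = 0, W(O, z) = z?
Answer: -34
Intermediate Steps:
a(R, Z) = 5 (a(R, Z) = 0*Z + 5 = 0 + 5 = 5)
j(V) = 0
u(H) = 9 + 5*H (u(H) = 9 - H*(-1 - 4) = 9 - H*(-5) = 9 - (-5)*H = 9 + 5*H)
-u(j(1) + a(3, 3)) = -(9 + 5*(0 + 5)) = -(9 + 5*5) = -(9 + 25) = -1*34 = -34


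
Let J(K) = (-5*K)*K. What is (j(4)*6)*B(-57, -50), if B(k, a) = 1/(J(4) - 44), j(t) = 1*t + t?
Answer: -12/31 ≈ -0.38710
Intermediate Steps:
j(t) = 2*t (j(t) = t + t = 2*t)
J(K) = -5*K²
B(k, a) = -1/124 (B(k, a) = 1/(-5*4² - 44) = 1/(-5*16 - 44) = 1/(-80 - 44) = 1/(-124) = -1/124)
(j(4)*6)*B(-57, -50) = ((2*4)*6)*(-1/124) = (8*6)*(-1/124) = 48*(-1/124) = -12/31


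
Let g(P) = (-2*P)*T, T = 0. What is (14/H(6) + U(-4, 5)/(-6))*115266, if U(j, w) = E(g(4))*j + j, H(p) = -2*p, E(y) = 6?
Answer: 403431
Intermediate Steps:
g(P) = 0 (g(P) = -2*P*0 = 0)
U(j, w) = 7*j (U(j, w) = 6*j + j = 7*j)
(14/H(6) + U(-4, 5)/(-6))*115266 = (14/((-2*6)) + (7*(-4))/(-6))*115266 = (14/(-12) - 28*(-1/6))*115266 = (14*(-1/12) + 14/3)*115266 = (-7/6 + 14/3)*115266 = (7/2)*115266 = 403431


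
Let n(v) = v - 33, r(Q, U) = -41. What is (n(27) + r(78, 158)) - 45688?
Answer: -45735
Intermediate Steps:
n(v) = -33 + v
(n(27) + r(78, 158)) - 45688 = ((-33 + 27) - 41) - 45688 = (-6 - 41) - 45688 = -47 - 45688 = -45735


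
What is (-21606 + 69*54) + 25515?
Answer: 7635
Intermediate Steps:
(-21606 + 69*54) + 25515 = (-21606 + 3726) + 25515 = -17880 + 25515 = 7635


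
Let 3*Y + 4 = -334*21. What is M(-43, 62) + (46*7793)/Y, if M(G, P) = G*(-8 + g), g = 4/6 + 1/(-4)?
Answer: 7278113/42108 ≈ 172.84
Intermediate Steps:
Y = -7018/3 (Y = -4/3 + (-334*21)/3 = -4/3 + (⅓)*(-7014) = -4/3 - 2338 = -7018/3 ≈ -2339.3)
g = 5/12 (g = 4*(⅙) + 1*(-¼) = ⅔ - ¼ = 5/12 ≈ 0.41667)
M(G, P) = -91*G/12 (M(G, P) = G*(-8 + 5/12) = G*(-91/12) = -91*G/12)
M(-43, 62) + (46*7793)/Y = -91/12*(-43) + (46*7793)/(-7018/3) = 3913/12 + 358478*(-3/7018) = 3913/12 - 537717/3509 = 7278113/42108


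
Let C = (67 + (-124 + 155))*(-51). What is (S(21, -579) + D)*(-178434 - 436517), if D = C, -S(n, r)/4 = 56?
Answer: 3211274122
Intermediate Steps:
S(n, r) = -224 (S(n, r) = -4*56 = -224)
C = -4998 (C = (67 + 31)*(-51) = 98*(-51) = -4998)
D = -4998
(S(21, -579) + D)*(-178434 - 436517) = (-224 - 4998)*(-178434 - 436517) = -5222*(-614951) = 3211274122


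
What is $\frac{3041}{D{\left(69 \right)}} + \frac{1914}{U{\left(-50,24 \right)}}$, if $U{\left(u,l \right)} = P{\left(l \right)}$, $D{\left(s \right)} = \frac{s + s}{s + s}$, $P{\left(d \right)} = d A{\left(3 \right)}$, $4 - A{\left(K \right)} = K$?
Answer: $\frac{12483}{4} \approx 3120.8$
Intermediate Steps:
$A{\left(K \right)} = 4 - K$
$P{\left(d \right)} = d$ ($P{\left(d \right)} = d \left(4 - 3\right) = d 1 = d$)
$D{\left(s \right)} = 1$ ($D{\left(s \right)} = \frac{2 s}{2 s} = 2 s \frac{1}{2 s} = 1$)
$U{\left(u,l \right)} = l$
$\frac{3041}{D{\left(69 \right)}} + \frac{1914}{U{\left(-50,24 \right)}} = \frac{3041}{1} + \frac{1914}{24} = 3041 \cdot 1 + 1914 \cdot \frac{1}{24} = 3041 + \frac{319}{4} = \frac{12483}{4}$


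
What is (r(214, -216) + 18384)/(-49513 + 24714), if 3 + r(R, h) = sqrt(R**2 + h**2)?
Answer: -18381/24799 - 2*sqrt(23113)/24799 ≈ -0.75346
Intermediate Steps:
r(R, h) = -3 + sqrt(R**2 + h**2)
(r(214, -216) + 18384)/(-49513 + 24714) = ((-3 + sqrt(214**2 + (-216)**2)) + 18384)/(-49513 + 24714) = ((-3 + sqrt(45796 + 46656)) + 18384)/(-24799) = ((-3 + sqrt(92452)) + 18384)*(-1/24799) = ((-3 + 2*sqrt(23113)) + 18384)*(-1/24799) = (18381 + 2*sqrt(23113))*(-1/24799) = -18381/24799 - 2*sqrt(23113)/24799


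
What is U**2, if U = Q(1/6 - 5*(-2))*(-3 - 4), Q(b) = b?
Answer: 182329/36 ≈ 5064.7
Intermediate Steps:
U = -427/6 (U = (1/6 - 5*(-2))*(-3 - 4) = (1/6 + 10)*(-7) = (61/6)*(-7) = -427/6 ≈ -71.167)
U**2 = (-427/6)**2 = 182329/36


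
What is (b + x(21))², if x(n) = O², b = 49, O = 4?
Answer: 4225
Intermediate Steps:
x(n) = 16 (x(n) = 4² = 16)
(b + x(21))² = (49 + 16)² = 65² = 4225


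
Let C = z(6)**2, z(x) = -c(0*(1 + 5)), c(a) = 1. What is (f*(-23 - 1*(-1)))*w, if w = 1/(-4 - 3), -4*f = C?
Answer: -11/14 ≈ -0.78571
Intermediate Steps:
z(x) = -1 (z(x) = -1*1 = -1)
C = 1 (C = (-1)**2 = 1)
f = -1/4 (f = -1/4*1 = -1/4 ≈ -0.25000)
w = -1/7 (w = 1/(-7) = -1/7 ≈ -0.14286)
(f*(-23 - 1*(-1)))*w = -(-23 - 1*(-1))/4*(-1/7) = -(-23 + 1)/4*(-1/7) = -1/4*(-22)*(-1/7) = (11/2)*(-1/7) = -11/14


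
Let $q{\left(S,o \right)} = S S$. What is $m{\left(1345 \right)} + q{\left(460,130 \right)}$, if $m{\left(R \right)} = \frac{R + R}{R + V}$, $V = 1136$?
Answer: $\frac{524982290}{2481} \approx 2.116 \cdot 10^{5}$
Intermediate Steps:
$q{\left(S,o \right)} = S^{2}$
$m{\left(R \right)} = \frac{2 R}{1136 + R}$ ($m{\left(R \right)} = \frac{R + R}{R + 1136} = \frac{2 R}{1136 + R}$)
$m{\left(1345 \right)} + q{\left(460,130 \right)} = 2 \cdot 1345 \frac{1}{1136 + 1345} + 460^{2} = 2 \cdot 1345 \cdot \frac{1}{2481} + 211600 = \frac{2690}{2481} + 211600 = \frac{524982290}{2481}$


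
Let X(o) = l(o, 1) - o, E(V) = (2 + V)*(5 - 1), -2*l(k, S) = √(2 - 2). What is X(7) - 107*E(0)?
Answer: -863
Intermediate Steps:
l(k, S) = 0 (l(k, S) = -√(2 - 2)/2 = -√0/2 = -½*0 = 0)
E(V) = 8 + 4*V (E(V) = (2 + V)*4 = 8 + 4*V)
X(o) = -o (X(o) = 0 - o = -o)
X(7) - 107*E(0) = -1*7 - 107*(8 + 4*0) = -7 - 107*(8 + 0) = -7 - 107*8 = -7 - 856 = -863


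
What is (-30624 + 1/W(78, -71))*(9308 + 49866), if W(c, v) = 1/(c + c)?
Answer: -1802913432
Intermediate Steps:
W(c, v) = 1/(2*c)
(-30624 + 1/W(78, -71))*(9308 + 49866) = (-30624 + 1/((1/2)/78))*(9308 + 49866) = (-30624 + 1/((1/2)*(1/78)))*59174 = (-30624 + 1/(1/156))*59174 = (-30624 + 156)*59174 = -30468*59174 = -1802913432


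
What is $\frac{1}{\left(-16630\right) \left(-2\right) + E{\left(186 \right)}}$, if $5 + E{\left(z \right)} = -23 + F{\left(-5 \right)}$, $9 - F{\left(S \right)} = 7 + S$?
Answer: $\frac{1}{33239} \approx 3.0085 \cdot 10^{-5}$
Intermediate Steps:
$F{\left(S \right)} = 2 - S$ ($F{\left(S \right)} = 9 - \left(7 + S\right) = 2 - S$)
$E{\left(z \right)} = -21$ ($E{\left(z \right)} = -5 + \left(-23 + \left(2 - -5\right)\right) = -5 + \left(-23 + \left(2 + 5\right)\right) = -5 + \left(-23 + 7\right) = -5 - 16 = -21$)
$\frac{1}{\left(-16630\right) \left(-2\right) + E{\left(186 \right)}} = \frac{1}{\left(-16630\right) \left(-2\right) - 21} = \frac{1}{33260 - 21} = \frac{1}{33239}$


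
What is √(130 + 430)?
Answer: 4*√35 ≈ 23.664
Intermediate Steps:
√(130 + 430) = √560 = 4*√35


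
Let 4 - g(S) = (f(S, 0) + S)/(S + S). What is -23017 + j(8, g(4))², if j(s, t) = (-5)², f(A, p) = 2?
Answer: -22392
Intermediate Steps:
g(S) = 4 - (2 + S)/(2*S) (g(S) = 4 - (2 + S)/(S + S) = 4 - (2 + S)/(2*S))
j(s, t) = 25
-23017 + j(8, g(4))² = -23017 + 25² = -23017 + 625 = -22392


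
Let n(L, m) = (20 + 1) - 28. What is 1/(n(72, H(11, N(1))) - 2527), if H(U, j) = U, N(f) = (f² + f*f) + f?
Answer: -1/2534 ≈ -0.00039463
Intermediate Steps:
N(f) = f + 2*f² (N(f) = (f² + f²) + f = 2*f² + f = f + 2*f²)
n(L, m) = -7 (n(L, m) = 21 - 28 = -7)
1/(n(72, H(11, N(1))) - 2527) = 1/(-7 - 2527) = 1/(-2534) = -1/2534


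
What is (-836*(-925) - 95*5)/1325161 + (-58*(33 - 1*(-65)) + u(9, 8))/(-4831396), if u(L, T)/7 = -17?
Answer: 3741513522983/6402377554756 ≈ 0.58439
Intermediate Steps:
u(L, T) = -119 (u(L, T) = 7*(-17) = -119)
(-836*(-925) - 95*5)/1325161 + (-58*(33 - 1*(-65)) + u(9, 8))/(-4831396) = (-836*(-925) - 95*5)/1325161 + (-58*(33 - 1*(-65)) - 119)/(-4831396) = (773300 - 475)*(1/1325161) + (-58*(33 + 65) - 119)*(-1/4831396) = 772825*(1/1325161) + (-58*98 - 119)*(-1/4831396) = 772825/1325161 + (-5684 - 119)*(-1/4831396) = 772825/1325161 - 5803*(-1/4831396) = 772825/1325161 + 5803/4831396 = 3741513522983/6402377554756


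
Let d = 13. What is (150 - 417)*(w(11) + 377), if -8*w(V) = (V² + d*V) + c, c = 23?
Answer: -728643/8 ≈ -91080.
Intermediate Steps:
w(V) = -23/8 - 13*V/8 - V²/8 (w(V) = -((V² + 13*V) + 23)/8 = -(23 + V² + 13*V)/8 = -23/8 - 13*V/8 - V²/8)
(150 - 417)*(w(11) + 377) = (150 - 417)*((-23/8 - 13/8*11 - ⅛*11²) + 377) = -267*((-23/8 - 143/8 - ⅛*121) + 377) = -267*((-23/8 - 143/8 - 121/8) + 377) = -267*(-287/8 + 377) = -267*2729/8 = -728643/8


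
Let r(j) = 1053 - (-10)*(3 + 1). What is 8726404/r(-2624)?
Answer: 8726404/1093 ≈ 7983.9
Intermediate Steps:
r(j) = 1093 (r(j) = 1053 - (-10)*4 = 1053 - 1*(-40) = 1053 + 40 = 1093)
8726404/r(-2624) = 8726404/1093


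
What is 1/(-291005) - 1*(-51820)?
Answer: 15079879099/291005 ≈ 51820.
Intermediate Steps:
1/(-291005) - 1*(-51820) = -1/291005 + 51820 = 15079879099/291005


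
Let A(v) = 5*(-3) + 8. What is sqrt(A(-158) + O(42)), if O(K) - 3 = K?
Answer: sqrt(38) ≈ 6.1644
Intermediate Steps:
O(K) = 3 + K
A(v) = -7 (A(v) = -15 + 8 = -7)
sqrt(A(-158) + O(42)) = sqrt(-7 + (3 + 42)) = sqrt(-7 + 45) = sqrt(38)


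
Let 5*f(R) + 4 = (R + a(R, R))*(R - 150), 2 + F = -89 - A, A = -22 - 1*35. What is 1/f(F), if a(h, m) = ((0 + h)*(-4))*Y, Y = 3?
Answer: -1/13764 ≈ -7.2653e-5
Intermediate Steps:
A = -57 (A = -22 - 35 = -57)
a(h, m) = -12*h (a(h, m) = ((0 + h)*(-4))*3 = (h*(-4))*3 = -4*h*3 = -12*h)
F = -34 (F = -2 + (-89 - 1*(-57)) = -2 + (-89 + 57) = -2 - 32 = -34)
f(R) = -⅘ - 11*R*(-150 + R)/5 (f(R) = -⅘ + ((R - 12*R)*(R - 150))/5 = -⅘ + ((-11*R)*(-150 + R))/5 = -⅘ + (-11*R*(-150 + R))/5 = -⅘ - 11*R*(-150 + R)/5)
1/f(F) = 1/(-⅘ + 330*(-34) - 11/5*(-34)²) = 1/(-⅘ - 11220 - 11/5*1156) = 1/(-⅘ - 11220 - 12716/5) = 1/(-13764) = -1/13764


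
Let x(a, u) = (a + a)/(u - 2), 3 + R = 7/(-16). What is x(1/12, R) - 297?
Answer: -77525/261 ≈ -297.03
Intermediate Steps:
R = -55/16 (R = -3 + 7/(-16) = -3 + 7*(-1/16) = -3 - 7/16 = -55/16 ≈ -3.4375)
x(a, u) = 2*a/(-2 + u) (x(a, u) = (2*a)/(-2 + u) = 2*a/(-2 + u))
x(1/12, R) - 297 = 2/(12*(-2 - 55/16)) - 297 = 2*(1/12)/(-87/16) - 297 = 2*(1/12)*(-16/87) - 297 = -8/261 - 297 = -77525/261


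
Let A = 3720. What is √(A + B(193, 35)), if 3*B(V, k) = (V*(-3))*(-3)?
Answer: √4299 ≈ 65.567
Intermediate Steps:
B(V, k) = 3*V (B(V, k) = ((V*(-3))*(-3))/3 = (-3*V*(-3))/3 = (9*V)/3 = 3*V)
√(A + B(193, 35)) = √(3720 + 3*193) = √(3720 + 579) = √4299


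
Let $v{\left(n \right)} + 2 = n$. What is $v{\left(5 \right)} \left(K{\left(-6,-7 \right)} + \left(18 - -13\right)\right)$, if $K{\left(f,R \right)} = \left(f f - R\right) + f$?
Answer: $204$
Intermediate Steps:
$v{\left(n \right)} = -2 + n$
$K{\left(f,R \right)} = f + f^{2} - R$ ($K{\left(f,R \right)} = \left(f^{2} - R\right) + f = f + f^{2} - R$)
$v{\left(5 \right)} \left(K{\left(-6,-7 \right)} + \left(18 - -13\right)\right) = \left(-2 + 5\right) \left(\left(-6 + \left(-6\right)^{2} - -7\right) + \left(18 - -13\right)\right) = 3 \left(\left(-6 + 36 + 7\right) + \left(18 + 13\right)\right) = 3 \left(37 + 31\right) = 3 \cdot 68 = 204$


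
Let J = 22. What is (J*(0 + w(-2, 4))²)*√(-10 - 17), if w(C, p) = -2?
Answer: 264*I*√3 ≈ 457.26*I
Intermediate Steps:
(J*(0 + w(-2, 4))²)*√(-10 - 17) = (22*(0 - 2)²)*√(-10 - 17) = (22*(-2)²)*√(-27) = (22*4)*(3*I*√3) = 88*(3*I*√3) = 264*I*√3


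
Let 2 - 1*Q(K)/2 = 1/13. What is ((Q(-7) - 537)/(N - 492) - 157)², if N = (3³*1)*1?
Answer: 887616473956/36542025 ≈ 24290.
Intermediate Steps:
N = 27 (N = (27*1)*1 = 27*1 = 27)
Q(K) = 50/13 (Q(K) = 4 - 2/13 = 50/13)
((Q(-7) - 537)/(N - 492) - 157)² = ((50/13 - 537)/(27 - 492) - 157)² = (-6931/13/(-465) - 157)² = (-6931/13*(-1/465) - 157)² = (6931/6045 - 157)² = (-942134/6045)² = 887616473956/36542025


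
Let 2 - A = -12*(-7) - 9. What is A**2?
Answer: 5329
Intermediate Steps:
A = -73 (A = 2 - (-12*(-7) - 9) = 2 - (84 - 9) = 2 - 1*75 = 2 - 75 = -73)
A**2 = (-73)**2 = 5329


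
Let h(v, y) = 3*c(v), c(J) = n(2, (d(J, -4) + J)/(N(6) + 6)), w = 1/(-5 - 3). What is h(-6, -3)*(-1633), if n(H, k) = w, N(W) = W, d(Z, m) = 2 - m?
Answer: 4899/8 ≈ 612.38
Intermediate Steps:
w = -1/8 (w = 1/(-8) = -1/8 ≈ -0.12500)
n(H, k) = -1/8
c(J) = -1/8
h(v, y) = -3/8 (h(v, y) = 3*(-1/8) = -3/8)
h(-6, -3)*(-1633) = -3/8*(-1633) = 4899/8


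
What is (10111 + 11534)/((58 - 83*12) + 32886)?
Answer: 21645/31948 ≈ 0.67751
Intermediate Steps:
(10111 + 11534)/((58 - 83*12) + 32886) = 21645/((58 - 996) + 32886) = 21645/(-938 + 32886) = 21645/31948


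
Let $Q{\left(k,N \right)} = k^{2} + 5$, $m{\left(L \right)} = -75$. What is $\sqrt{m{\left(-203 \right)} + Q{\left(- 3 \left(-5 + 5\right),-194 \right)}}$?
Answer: $i \sqrt{70} \approx 8.3666 i$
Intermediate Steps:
$Q{\left(k,N \right)} = 5 + k^{2}$
$\sqrt{m{\left(-203 \right)} + Q{\left(- 3 \left(-5 + 5\right),-194 \right)}} = \sqrt{-75 + \left(5 + \left(- 3 \left(-5 + 5\right)\right)^{2}\right)} = \sqrt{-75 + \left(5 + \left(\left(-3\right) 0\right)^{2}\right)} = \sqrt{-75 + \left(5 + 0^{2}\right)} = \sqrt{-75 + \left(5 + 0\right)} = \sqrt{-75 + 5} = \sqrt{-70} = i \sqrt{70}$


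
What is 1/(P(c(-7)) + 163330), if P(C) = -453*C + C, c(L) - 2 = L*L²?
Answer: 1/317462 ≈ 3.1500e-6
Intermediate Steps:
c(L) = 2 + L³ (c(L) = 2 + L*L² = 2 + L³)
P(C) = -452*C
1/(P(c(-7)) + 163330) = 1/(-452*(2 + (-7)³) + 163330) = 1/(-452*(2 - 343) + 163330) = 1/(-452*(-341) + 163330) = 1/(154132 + 163330) = 1/317462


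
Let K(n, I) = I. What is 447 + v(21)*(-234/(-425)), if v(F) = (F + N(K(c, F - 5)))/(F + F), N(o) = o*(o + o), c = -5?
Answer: 1350612/2975 ≈ 453.99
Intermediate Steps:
N(o) = 2*o² (N(o) = o*(2*o) = 2*o²)
v(F) = (F + 2*(-5 + F)²)/(2*F) (v(F) = (F + 2*(F - 5)²)/(F + F) = (F + 2*(-5 + F)²)/((2*F)) = (F + 2*(-5 + F)²)*(1/(2*F)) = (F + 2*(-5 + F)²)/(2*F))
447 + v(21)*(-234/(-425)) = 447 + (((-5 + 21)² + (½)*21)/21)*(-234/(-425)) = 447 + ((16² + 21/2)/21)*(-234*(-1/425)) = 447 + ((256 + 21/2)/21)*(234/425) = 447 + ((1/21)*(533/2))*(234/425) = 447 + (533/42)*(234/425) = 447 + 20787/2975 = 1350612/2975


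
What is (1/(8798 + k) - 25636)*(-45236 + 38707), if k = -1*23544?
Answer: 2468147795753/14746 ≈ 1.6738e+8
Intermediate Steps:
k = -23544
(1/(8798 + k) - 25636)*(-45236 + 38707) = (1/(8798 - 23544) - 25636)*(-45236 + 38707) = (1/(-14746) - 25636)*(-6529) = (-1/14746 - 25636)*(-6529) = -378028457/14746*(-6529) = 2468147795753/14746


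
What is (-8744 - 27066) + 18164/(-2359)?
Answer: -84493954/2359 ≈ -35818.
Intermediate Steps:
(-8744 - 27066) + 18164/(-2359) = -35810 + 18164*(-1/2359) = -35810 - 18164/2359 = -84493954/2359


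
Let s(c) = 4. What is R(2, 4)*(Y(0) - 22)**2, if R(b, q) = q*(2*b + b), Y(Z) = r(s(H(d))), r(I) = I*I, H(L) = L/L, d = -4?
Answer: 864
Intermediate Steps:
H(L) = 1
r(I) = I**2
Y(Z) = 16 (Y(Z) = 4**2 = 16)
R(b, q) = 3*b*q (R(b, q) = q*(3*b) = 3*b*q)
R(2, 4)*(Y(0) - 22)**2 = (3*2*4)*(16 - 22)**2 = 24*(-6)**2 = 24*36 = 864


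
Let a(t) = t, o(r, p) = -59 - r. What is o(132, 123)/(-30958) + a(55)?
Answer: 1702881/30958 ≈ 55.006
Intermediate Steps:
o(132, 123)/(-30958) + a(55) = (-59 - 1*132)/(-30958) + 55 = (-59 - 132)*(-1/30958) + 55 = -191*(-1/30958) + 55 = 191/30958 + 55 = 1702881/30958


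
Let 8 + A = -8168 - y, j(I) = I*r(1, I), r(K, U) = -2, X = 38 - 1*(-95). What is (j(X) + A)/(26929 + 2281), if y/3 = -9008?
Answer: 9291/14605 ≈ 0.63615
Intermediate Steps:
X = 133 (X = 38 + 95 = 133)
y = -27024 (y = 3*(-9008) = -27024)
j(I) = -2*I (j(I) = I*(-2) = -2*I)
A = 18848 (A = -8 + (-8168 - 1*(-27024)) = -8 + (-8168 + 27024) = -8 + 18856 = 18848)
(j(X) + A)/(26929 + 2281) = (-2*133 + 18848)/(26929 + 2281) = (-266 + 18848)/29210 = 18582*(1/29210) = 9291/14605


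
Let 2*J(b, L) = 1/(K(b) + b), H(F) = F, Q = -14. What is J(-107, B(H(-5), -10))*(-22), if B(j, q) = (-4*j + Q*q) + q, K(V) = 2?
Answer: 11/105 ≈ 0.10476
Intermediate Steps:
B(j, q) = -13*q - 4*j (B(j, q) = (-4*j - 14*q) + q = (-14*q - 4*j) + q = -13*q - 4*j)
J(b, L) = 1/(2*(2 + b))
J(-107, B(H(-5), -10))*(-22) = (1/(2*(2 - 107)))*(-22) = ((½)/(-105))*(-22) = ((½)*(-1/105))*(-22) = -1/210*(-22) = 11/105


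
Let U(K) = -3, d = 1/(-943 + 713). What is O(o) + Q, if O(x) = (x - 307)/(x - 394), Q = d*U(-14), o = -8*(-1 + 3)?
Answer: 3776/4715 ≈ 0.80085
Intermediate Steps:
d = -1/230 (d = 1/(-230) = -1/230 ≈ -0.0043478)
o = -16 (o = -8*2 = -16)
Q = 3/230 (Q = -1/230*(-3) = 3/230 ≈ 0.013043)
O(x) = (-307 + x)/(-394 + x)
O(o) + Q = (-307 - 16)/(-394 - 16) + 3/230 = -323/(-410) + 3/230 = -1/410*(-323) + 3/230 = 323/410 + 3/230 = 3776/4715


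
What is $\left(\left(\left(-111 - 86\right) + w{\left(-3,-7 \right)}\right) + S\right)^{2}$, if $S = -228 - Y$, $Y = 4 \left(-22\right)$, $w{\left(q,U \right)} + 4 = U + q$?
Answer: $123201$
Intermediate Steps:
$w{\left(q,U \right)} = -4 + U + q$ ($w{\left(q,U \right)} = -4 + \left(U + q\right) = -4 + U + q$)
$Y = -88$
$S = -140$ ($S = -228 - -88 = -228 + 88 = -140$)
$\left(\left(\left(-111 - 86\right) + w{\left(-3,-7 \right)}\right) + S\right)^{2} = \left(\left(\left(-111 - 86\right) - 14\right) - 140\right)^{2} = \left(\left(-197 - 14\right) - 140\right)^{2} = \left(-211 - 140\right)^{2} = \left(-351\right)^{2} = 123201$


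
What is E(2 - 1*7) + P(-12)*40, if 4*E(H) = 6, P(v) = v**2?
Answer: 11523/2 ≈ 5761.5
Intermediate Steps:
E(H) = 3/2 (E(H) = (1/4)*6 = 3/2)
E(2 - 1*7) + P(-12)*40 = 3/2 + (-12)**2*40 = 3/2 + 144*40 = 3/2 + 5760 = 11523/2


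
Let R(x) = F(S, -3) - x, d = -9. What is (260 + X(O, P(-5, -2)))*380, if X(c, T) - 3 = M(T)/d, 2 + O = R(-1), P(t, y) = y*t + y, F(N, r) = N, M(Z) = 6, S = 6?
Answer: 299060/3 ≈ 99687.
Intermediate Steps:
P(t, y) = y + t*y (P(t, y) = t*y + y = y + t*y)
R(x) = 6 - x
O = 5 (O = -2 + (6 - 1*(-1)) = -2 + (6 + 1) = -2 + 7 = 5)
X(c, T) = 7/3 (X(c, T) = 3 + 6/(-9) = 3 + 6*(-⅑) = 3 - ⅔ = 7/3)
(260 + X(O, P(-5, -2)))*380 = (260 + 7/3)*380 = (787/3)*380 = 299060/3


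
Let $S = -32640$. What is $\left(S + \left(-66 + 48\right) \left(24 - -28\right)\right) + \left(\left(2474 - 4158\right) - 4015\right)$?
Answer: $-39275$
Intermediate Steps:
$\left(S + \left(-66 + 48\right) \left(24 - -28\right)\right) + \left(\left(2474 - 4158\right) - 4015\right) = \left(-32640 + \left(-66 + 48\right) \left(24 - -28\right)\right) + \left(\left(2474 - 4158\right) - 4015\right) = \left(-32640 - 18 \left(24 + 28\right)\right) - 5699 = \left(-32640 - 936\right) - 5699 = -33576 - 5699 = -39275$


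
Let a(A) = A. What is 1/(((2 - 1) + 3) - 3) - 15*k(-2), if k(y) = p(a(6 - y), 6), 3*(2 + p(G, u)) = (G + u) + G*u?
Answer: -279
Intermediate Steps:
p(G, u) = -2 + G/3 + u/3 + G*u/3 (p(G, u) = -2 + ((G + u) + G*u)/3 = -2 + (G + u + G*u)/3 = -2 + (G/3 + u/3 + G*u/3) = -2 + G/3 + u/3 + G*u/3)
k(y) = 14 - 7*y/3 (k(y) = -2 + (6 - y)/3 + (⅓)*6 + (⅓)*(6 - y)*6 = -2 + (2 - y/3) + 2 + (12 - 2*y) = 14 - 7*y/3)
1/(((2 - 1) + 3) - 3) - 15*k(-2) = 1/(((2 - 1) + 3) - 3) - 15*(14 - 7/3*(-2)) = 1/((1 + 3) - 3) - 15*(14 + 14/3) = 1/(4 - 3) - 15*56/3 = 1/1 - 280 = 1 - 280 = -279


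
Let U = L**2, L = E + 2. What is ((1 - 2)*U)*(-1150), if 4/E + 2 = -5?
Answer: 115000/49 ≈ 2346.9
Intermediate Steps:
E = -4/7 (E = 4/(-2 - 5) = 4/(-7) = 4*(-1/7) = -4/7 ≈ -0.57143)
L = 10/7 (L = -4/7 + 2 = 10/7 ≈ 1.4286)
U = 100/49 (U = (10/7)**2 = 100/49 ≈ 2.0408)
((1 - 2)*U)*(-1150) = ((1 - 2)*(100/49))*(-1150) = -1*100/49*(-1150) = -100/49*(-1150) = 115000/49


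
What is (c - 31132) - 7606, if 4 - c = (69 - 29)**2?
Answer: -40334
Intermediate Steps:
c = -1596 (c = 4 - (69 - 29)**2 = 4 - 1*40**2 = 4 - 1*1600 = 4 - 1600 = -1596)
(c - 31132) - 7606 = (-1596 - 31132) - 7606 = -32728 - 7606 = -40334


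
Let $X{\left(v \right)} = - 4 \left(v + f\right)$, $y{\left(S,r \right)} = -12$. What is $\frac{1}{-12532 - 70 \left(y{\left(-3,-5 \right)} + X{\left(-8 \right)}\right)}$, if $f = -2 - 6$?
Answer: $- \frac{1}{16172} \approx -6.1835 \cdot 10^{-5}$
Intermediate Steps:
$f = -8$ ($f = -2 - 6 = -8$)
$X{\left(v \right)} = 32 - 4 v$ ($X{\left(v \right)} = - 4 \left(v - 8\right) = - 4 \left(-8 + v\right) = 32 - 4 v$)
$\frac{1}{-12532 - 70 \left(y{\left(-3,-5 \right)} + X{\left(-8 \right)}\right)} = \frac{1}{-12532 - 70 \left(-12 + \left(32 - -32\right)\right)} = \frac{1}{-12532 - 70 \left(-12 + \left(32 + 32\right)\right)} = \frac{1}{-12532 - 70 \left(-12 + 64\right)} = \frac{1}{-12532 - 3640} = \frac{1}{-16172} = - \frac{1}{16172}$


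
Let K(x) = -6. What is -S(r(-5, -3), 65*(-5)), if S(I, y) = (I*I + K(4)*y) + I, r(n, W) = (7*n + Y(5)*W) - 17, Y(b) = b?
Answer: -6372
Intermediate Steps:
r(n, W) = -17 + 5*W + 7*n (r(n, W) = (7*n + 5*W) - 17 = (5*W + 7*n) - 17 = -17 + 5*W + 7*n)
S(I, y) = I + I² - 6*y (S(I, y) = (I*I - 6*y) + I = (I² - 6*y) + I = I + I² - 6*y)
-S(r(-5, -3), 65*(-5)) = -((-17 + 5*(-3) + 7*(-5)) + (-17 + 5*(-3) + 7*(-5))² - 390*(-5)) = -((-17 - 15 - 35) + (-17 - 15 - 35)² - 6*(-325)) = -(-67 + (-67)² + 1950) = -(-67 + 4489 + 1950) = -1*6372 = -6372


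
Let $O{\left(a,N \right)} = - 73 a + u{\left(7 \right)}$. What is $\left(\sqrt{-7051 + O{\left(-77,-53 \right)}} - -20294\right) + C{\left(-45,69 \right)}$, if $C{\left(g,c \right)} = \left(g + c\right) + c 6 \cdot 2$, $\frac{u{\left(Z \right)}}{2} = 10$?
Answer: $21146 + i \sqrt{1410} \approx 21146.0 + 37.55 i$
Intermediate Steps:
$u{\left(Z \right)} = 20$ ($u{\left(Z \right)} = 2 \cdot 10 = 20$)
$O{\left(a,N \right)} = 20 - 73 a$ ($O{\left(a,N \right)} = - 73 a + 20 = 20 - 73 a$)
$C{\left(g,c \right)} = g + 13 c$ ($C{\left(g,c \right)} = \left(c + g\right) + 6 c 2 = \left(c + g\right) + 12 c = g + 13 c$)
$\left(\sqrt{-7051 + O{\left(-77,-53 \right)}} - -20294\right) + C{\left(-45,69 \right)} = \left(\sqrt{-7051 + \left(20 - -5621\right)} - -20294\right) + \left(-45 + 13 \cdot 69\right) = \left(\sqrt{-7051 + \left(20 + 5621\right)} + 20294\right) + \left(-45 + 897\right) = \left(\sqrt{-7051 + 5641} + 20294\right) + 852 = \left(\sqrt{-1410} + 20294\right) + 852 = \left(i \sqrt{1410} + 20294\right) + 852 = \left(20294 + i \sqrt{1410}\right) + 852 = 21146 + i \sqrt{1410}$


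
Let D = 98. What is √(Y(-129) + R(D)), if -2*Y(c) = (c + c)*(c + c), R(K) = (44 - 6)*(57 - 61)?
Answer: I*√33434 ≈ 182.85*I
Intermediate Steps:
R(K) = -152 (R(K) = 38*(-4) = -152)
Y(c) = -2*c² (Y(c) = -(c + c)*(c + c)/2 = -2*c*2*c/2 = -2*c²)
√(Y(-129) + R(D)) = √(-2*(-129)² - 152) = √(-2*16641 - 152) = √(-33282 - 152) = √(-33434) = I*√33434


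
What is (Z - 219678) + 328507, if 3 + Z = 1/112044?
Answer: 12193300345/112044 ≈ 1.0883e+5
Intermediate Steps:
Z = -336131/112044 (Z = -3 + 1/112044 = -336131/112044 ≈ -3.0000)
(Z - 219678) + 328507 = (-336131/112044 - 219678) + 328507 = -24613937963/112044 + 328507 = 12193300345/112044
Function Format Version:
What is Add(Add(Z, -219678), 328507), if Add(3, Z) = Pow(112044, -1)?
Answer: Rational(12193300345, 112044) ≈ 1.0883e+5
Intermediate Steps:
Z = Rational(-336131, 112044) (Z = Add(-3, Pow(112044, -1)) = Add(-3, Rational(1, 112044)) = Rational(-336131, 112044) ≈ -3.0000)
Add(Add(Z, -219678), 328507) = Add(Add(Rational(-336131, 112044), -219678), 328507) = Add(Rational(-24613937963, 112044), 328507) = Rational(12193300345, 112044)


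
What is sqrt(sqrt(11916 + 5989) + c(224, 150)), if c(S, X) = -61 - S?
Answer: sqrt(-285 + sqrt(17905)) ≈ 12.296*I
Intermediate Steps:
sqrt(sqrt(11916 + 5989) + c(224, 150)) = sqrt(sqrt(11916 + 5989) + (-61 - 1*224)) = sqrt(sqrt(17905) + (-61 - 224)) = sqrt(sqrt(17905) - 285) = sqrt(-285 + sqrt(17905))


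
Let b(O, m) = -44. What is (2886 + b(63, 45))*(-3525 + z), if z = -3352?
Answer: -19544434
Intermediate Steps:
(2886 + b(63, 45))*(-3525 + z) = (2886 - 44)*(-3525 - 3352) = 2842*(-6877) = -19544434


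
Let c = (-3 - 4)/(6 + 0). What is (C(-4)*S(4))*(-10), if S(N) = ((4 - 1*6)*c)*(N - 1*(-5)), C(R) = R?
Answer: 840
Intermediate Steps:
c = -7/6 ≈ -1.1667
S(N) = 35/3 + 7*N/3 (S(N) = ((4 - 1*6)*(-7/6))*(N - 1*(-5)) = ((4 - 6)*(-7/6))*(N + 5) = (-2*(-7/6))*(5 + N) = 7*(5 + N)/3 = 35/3 + 7*N/3)
(C(-4)*S(4))*(-10) = -4*(35/3 + (7/3)*4)*(-10) = -4*(35/3 + 28/3)*(-10) = -4*21*(-10) = -84*(-10) = 840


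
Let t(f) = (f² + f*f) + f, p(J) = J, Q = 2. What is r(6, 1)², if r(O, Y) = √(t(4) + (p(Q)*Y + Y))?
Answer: 39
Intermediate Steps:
t(f) = f + 2*f² (t(f) = (f² + f²) + f = 2*f² + f = f + 2*f²)
r(O, Y) = √(36 + 3*Y) (r(O, Y) = √(4*(1 + 2*4) + (2*Y + Y)) = √(4*(1 + 8) + 3*Y) = √(4*9 + 3*Y) = √(36 + 3*Y))
r(6, 1)² = (√(36 + 3*1))² = (√(36 + 3))² = (√39)² = 39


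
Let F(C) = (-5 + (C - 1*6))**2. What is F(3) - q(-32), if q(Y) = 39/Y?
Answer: 2087/32 ≈ 65.219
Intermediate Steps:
F(C) = (-11 + C)**2 (F(C) = (-5 + (C - 6))**2 = (-5 + (-6 + C))**2 = (-11 + C)**2)
F(3) - q(-32) = (-11 + 3)**2 - 39/(-32) = (-8)**2 - 39*(-1)/32 = 64 - 1*(-39/32) = 64 + 39/32 = 2087/32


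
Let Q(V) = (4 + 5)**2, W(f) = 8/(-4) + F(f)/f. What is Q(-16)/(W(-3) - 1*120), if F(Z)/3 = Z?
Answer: -81/119 ≈ -0.68067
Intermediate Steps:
F(Z) = 3*Z
W(f) = 1 (W(f) = 8/(-4) + (3*f)/f = 8*(-1/4) + 3 = -2 + 3 = 1)
Q(V) = 81 (Q(V) = 9**2 = 81)
Q(-16)/(W(-3) - 1*120) = 81/(1 - 1*120) = 81/(1 - 120) = 81/(-119) = 81*(-1/119) = -81/119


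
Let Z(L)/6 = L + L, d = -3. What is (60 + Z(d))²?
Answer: 576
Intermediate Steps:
Z(L) = 12*L (Z(L) = 6*(L + L) = 6*(2*L) = 12*L)
(60 + Z(d))² = (60 + 12*(-3))² = (60 - 36)² = 24² = 576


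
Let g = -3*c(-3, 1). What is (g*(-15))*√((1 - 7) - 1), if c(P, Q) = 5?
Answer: 225*I*√7 ≈ 595.29*I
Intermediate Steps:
g = -15 (g = -3*5 = -15)
(g*(-15))*√((1 - 7) - 1) = (-15*(-15))*√((1 - 7) - 1) = 225*√(-6 - 1) = 225*√(-7) = 225*(I*√7) = 225*I*√7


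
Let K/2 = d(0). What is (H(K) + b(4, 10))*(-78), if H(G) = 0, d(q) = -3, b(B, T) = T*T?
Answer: -7800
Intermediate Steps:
b(B, T) = T²
K = -6 (K = 2*(-3) = -6)
(H(K) + b(4, 10))*(-78) = (0 + 10²)*(-78) = (0 + 100)*(-78) = 100*(-78) = -7800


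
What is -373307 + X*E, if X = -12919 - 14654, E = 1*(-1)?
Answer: -345734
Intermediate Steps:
E = -1
X = -27573
-373307 + X*E = -373307 - 27573*(-1) = -373307 + 27573 = -345734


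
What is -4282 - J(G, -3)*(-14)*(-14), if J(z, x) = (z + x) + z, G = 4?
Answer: -5262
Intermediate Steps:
J(z, x) = x + 2*z (J(z, x) = (x + z) + z = x + 2*z)
-4282 - J(G, -3)*(-14)*(-14) = -4282 - (-3 + 2*4)*(-14)*(-14) = -4282 - (-3 + 8)*(-14)*(-14) = -4282 - 5*(-14)*(-14) = -4282 - (-70)*(-14) = -4282 - 1*980 = -4282 - 980 = -5262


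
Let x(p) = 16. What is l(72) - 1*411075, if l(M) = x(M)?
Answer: -411059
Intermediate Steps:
l(M) = 16
l(72) - 1*411075 = 16 - 1*411075 = 16 - 411075 = -411059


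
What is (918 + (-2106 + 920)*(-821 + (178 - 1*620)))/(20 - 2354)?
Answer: -249806/389 ≈ -642.17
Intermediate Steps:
(918 + (-2106 + 920)*(-821 + (178 - 1*620)))/(20 - 2354) = (918 - 1186*(-821 + (178 - 620)))/(-2334) = (918 - 1186*(-821 - 442))*(-1/2334) = (918 - 1186*(-1263))*(-1/2334) = (918 + 1497918)*(-1/2334) = 1498836*(-1/2334) = -249806/389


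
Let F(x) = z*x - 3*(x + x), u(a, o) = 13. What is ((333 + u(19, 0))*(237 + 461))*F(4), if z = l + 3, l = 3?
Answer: 0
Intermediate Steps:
z = 6 (z = 3 + 3 = 6)
F(x) = 0 (F(x) = 6*x - 3*(x + x) = 6*x - 6*x = 0)
((333 + u(19, 0))*(237 + 461))*F(4) = ((333 + 13)*(237 + 461))*0 = (346*698)*0 = 241508*0 = 0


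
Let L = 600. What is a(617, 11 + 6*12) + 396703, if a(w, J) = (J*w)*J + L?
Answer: 4647816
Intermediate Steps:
a(w, J) = 600 + w*J**2 (a(w, J) = (J*w)*J + 600 = w*J**2 + 600 = 600 + w*J**2)
a(617, 11 + 6*12) + 396703 = (600 + 617*(11 + 6*12)**2) + 396703 = (600 + 617*(11 + 72)**2) + 396703 = (600 + 617*83**2) + 396703 = (600 + 617*6889) + 396703 = (600 + 4250513) + 396703 = 4251113 + 396703 = 4647816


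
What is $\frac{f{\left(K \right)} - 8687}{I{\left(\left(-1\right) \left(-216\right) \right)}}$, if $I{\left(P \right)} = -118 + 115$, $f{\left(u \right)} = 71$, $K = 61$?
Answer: $2872$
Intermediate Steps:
$I{\left(P \right)} = -3$
$\frac{f{\left(K \right)} - 8687}{I{\left(\left(-1\right) \left(-216\right) \right)}} = \frac{71 - 8687}{-3} = \left(71 - 8687\right) \left(- \frac{1}{3}\right) = \left(-8616\right) \left(- \frac{1}{3}\right) = 2872$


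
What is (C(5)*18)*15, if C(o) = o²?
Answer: 6750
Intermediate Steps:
(C(5)*18)*15 = (5²*18)*15 = (25*18)*15 = 450*15 = 6750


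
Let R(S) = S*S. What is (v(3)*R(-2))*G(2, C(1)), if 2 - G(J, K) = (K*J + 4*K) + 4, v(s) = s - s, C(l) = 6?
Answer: 0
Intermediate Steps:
v(s) = 0
R(S) = S²
G(J, K) = -2 - 4*K - J*K (G(J, K) = 2 - ((K*J + 4*K) + 4) = 2 - ((J*K + 4*K) + 4) = 2 - ((4*K + J*K) + 4) = 2 - (4 + 4*K + J*K) = 2 + (-4 - 4*K - J*K) = -2 - 4*K - J*K)
(v(3)*R(-2))*G(2, C(1)) = (0*(-2)²)*(-2 - 4*6 - 1*2*6) = (0*4)*(-2 - 24 - 12) = 0*(-38) = 0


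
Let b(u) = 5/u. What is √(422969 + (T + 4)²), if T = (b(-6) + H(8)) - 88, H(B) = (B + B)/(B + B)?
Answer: 143*√757/6 ≈ 655.74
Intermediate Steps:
H(B) = 1 (H(B) = (2*B)/((2*B)) = (2*B)*(1/(2*B)) = 1)
T = -527/6 (T = (5/(-6) + 1) - 88 = (5*(-⅙) + 1) - 88 = (-⅚ + 1) - 88 = ⅙ - 88 = -527/6 ≈ -87.833)
√(422969 + (T + 4)²) = √(422969 + (-527/6 + 4)²) = √(422969 + (-503/6)²) = √(422969 + 253009/36) = √(15479893/36) = 143*√757/6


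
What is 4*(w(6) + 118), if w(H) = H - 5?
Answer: 476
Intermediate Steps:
w(H) = -5 + H
4*(w(6) + 118) = 4*((-5 + 6) + 118) = 4*(1 + 118) = 4*119 = 476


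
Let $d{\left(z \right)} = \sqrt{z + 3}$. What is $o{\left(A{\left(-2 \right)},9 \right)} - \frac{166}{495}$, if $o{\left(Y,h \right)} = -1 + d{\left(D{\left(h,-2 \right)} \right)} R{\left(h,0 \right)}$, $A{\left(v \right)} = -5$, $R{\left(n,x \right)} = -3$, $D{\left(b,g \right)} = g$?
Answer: $- \frac{2146}{495} \approx -4.3354$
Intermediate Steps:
$d{\left(z \right)} = \sqrt{3 + z}$
$o{\left(Y,h \right)} = -4$ ($o{\left(Y,h \right)} = -1 + \sqrt{3 - 2} \left(-3\right) = -1 + \sqrt{1} \left(-3\right) = -1 + 1 \left(-3\right) = -1 - 3 = -4$)
$o{\left(A{\left(-2 \right)},9 \right)} - \frac{166}{495} = -4 - \frac{166}{495} = - \frac{2146}{495}$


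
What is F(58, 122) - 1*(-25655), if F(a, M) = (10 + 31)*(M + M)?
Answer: 35659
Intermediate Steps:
F(a, M) = 82*M (F(a, M) = 41*(2*M) = 82*M)
F(58, 122) - 1*(-25655) = 82*122 - 1*(-25655) = 10004 + 25655 = 35659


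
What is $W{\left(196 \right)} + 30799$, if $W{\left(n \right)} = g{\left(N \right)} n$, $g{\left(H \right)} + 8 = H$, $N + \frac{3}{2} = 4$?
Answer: $29721$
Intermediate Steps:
$N = \frac{5}{2}$ ($N = - \frac{3}{2} + 4 = \frac{5}{2} \approx 2.5$)
$g{\left(H \right)} = -8 + H$
$W{\left(n \right)} = - \frac{11 n}{2}$ ($W{\left(n \right)} = \left(-8 + \frac{5}{2}\right) n = - \frac{11 n}{2}$)
$W{\left(196 \right)} + 30799 = \left(- \frac{11}{2}\right) 196 + 30799 = -1078 + 30799 = 29721$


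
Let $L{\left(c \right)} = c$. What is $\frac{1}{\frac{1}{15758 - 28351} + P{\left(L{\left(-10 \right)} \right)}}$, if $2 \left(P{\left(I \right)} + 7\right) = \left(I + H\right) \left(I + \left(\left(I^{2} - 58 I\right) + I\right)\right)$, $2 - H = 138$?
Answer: $- \frac{12593}{606818892} \approx -2.0752 \cdot 10^{-5}$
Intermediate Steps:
$H = -136$ ($H = 2 - 138 = -136$)
$P{\left(I \right)} = -7 + \frac{\left(-136 + I\right) \left(I^{2} - 56 I\right)}{2}$ ($P{\left(I \right)} = -7 + \frac{\left(I - 136\right) \left(I + \left(\left(I^{2} - 58 I\right) + I\right)\right)}{2} = -7 + \frac{\left(-136 + I\right) \left(I + \left(I^{2} - 57 I\right)\right)}{2} = -7 + \frac{\left(-136 + I\right) \left(I^{2} - 56 I\right)}{2}$)
$\frac{1}{\frac{1}{15758 - 28351} + P{\left(L{\left(-10 \right)} \right)}} = \frac{1}{\frac{1}{15758 - 28351} + \left(-7 + \frac{\left(-10\right)^{3}}{2} - 96 \left(-10\right)^{2} + 3808 \left(-10\right)\right)} = \frac{1}{\frac{1}{-12593} - 48187} = \frac{1}{- \frac{1}{12593} - 48187} = \frac{1}{- \frac{606818892}{12593}} = - \frac{12593}{606818892}$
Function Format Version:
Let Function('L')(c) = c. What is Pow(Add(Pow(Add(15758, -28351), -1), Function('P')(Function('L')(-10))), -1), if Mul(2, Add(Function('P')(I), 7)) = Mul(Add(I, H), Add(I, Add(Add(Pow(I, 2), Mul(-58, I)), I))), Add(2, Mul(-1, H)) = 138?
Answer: Rational(-12593, 606818892) ≈ -2.0752e-5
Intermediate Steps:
H = -136 (H = Add(2, Mul(-1, 138)) = Add(2, -138) = -136)
Function('P')(I) = Add(-7, Mul(Rational(1, 2), Add(-136, I), Add(Pow(I, 2), Mul(-56, I)))) (Function('P')(I) = Add(-7, Mul(Rational(1, 2), Mul(Add(I, -136), Add(I, Add(Add(Pow(I, 2), Mul(-58, I)), I))))) = Add(-7, Mul(Rational(1, 2), Mul(Add(-136, I), Add(I, Add(Pow(I, 2), Mul(-57, I)))))) = Add(-7, Mul(Rational(1, 2), Mul(Add(-136, I), Add(Pow(I, 2), Mul(-56, I))))) = Add(-7, Mul(Rational(1, 2), Add(-136, I), Add(Pow(I, 2), Mul(-56, I)))))
Pow(Add(Pow(Add(15758, -28351), -1), Function('P')(Function('L')(-10))), -1) = Pow(Add(Pow(Add(15758, -28351), -1), Add(-7, Mul(Rational(1, 2), Pow(-10, 3)), Mul(-96, Pow(-10, 2)), Mul(3808, -10))), -1) = Pow(Add(Pow(-12593, -1), Add(-7, Mul(Rational(1, 2), -1000), Mul(-96, 100), -38080)), -1) = Pow(Add(Rational(-1, 12593), Add(-7, -500, -9600, -38080)), -1) = Pow(Add(Rational(-1, 12593), -48187), -1) = Pow(Rational(-606818892, 12593), -1) = Rational(-12593, 606818892)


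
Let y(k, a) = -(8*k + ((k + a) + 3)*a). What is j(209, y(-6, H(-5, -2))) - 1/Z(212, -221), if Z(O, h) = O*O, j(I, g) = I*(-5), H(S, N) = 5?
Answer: -46966481/44944 ≈ -1045.0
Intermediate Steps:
y(k, a) = -8*k - a*(3 + a + k) (y(k, a) = -(8*k + ((a + k) + 3)*a) = -(8*k + (3 + a + k)*a) = -(8*k + a*(3 + a + k)) = -8*k - a*(3 + a + k))
j(I, g) = -5*I
Z(O, h) = O²
j(209, y(-6, H(-5, -2))) - 1/Z(212, -221) = -5*209 - 1/(212²) = -1045 - 1/44944 = -46966481/44944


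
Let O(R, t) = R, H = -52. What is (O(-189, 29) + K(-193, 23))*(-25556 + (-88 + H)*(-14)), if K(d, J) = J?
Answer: 3916936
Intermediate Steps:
(O(-189, 29) + K(-193, 23))*(-25556 + (-88 + H)*(-14)) = (-189 + 23)*(-25556 + (-88 - 52)*(-14)) = -166*(-25556 - 140*(-14)) = -166*(-25556 + 1960) = -166*(-23596) = 3916936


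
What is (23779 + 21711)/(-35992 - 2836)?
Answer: -22745/19414 ≈ -1.1716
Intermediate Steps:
(23779 + 21711)/(-35992 - 2836) = 45490/(-38828) = 45490*(-1/38828) = -22745/19414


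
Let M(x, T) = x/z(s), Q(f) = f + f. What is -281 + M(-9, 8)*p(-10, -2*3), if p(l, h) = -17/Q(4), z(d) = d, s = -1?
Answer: -2401/8 ≈ -300.13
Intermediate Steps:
Q(f) = 2*f
M(x, T) = -x (M(x, T) = x/(-1) = x*(-1) = -x)
p(l, h) = -17/8 (p(l, h) = -17/(2*4) = -17/8)
-281 + M(-9, 8)*p(-10, -2*3) = -281 - 1*(-9)*(-17/8) = -281 + 9*(-17/8) = -281 - 153/8 = -2401/8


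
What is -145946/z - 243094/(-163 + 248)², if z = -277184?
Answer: -33163653723/1001327200 ≈ -33.120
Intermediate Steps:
-145946/z - 243094/(-163 + 248)² = -145946/(-277184) - 243094/(-163 + 248)² = -145946*(-1/277184) - 243094/(85²) = 72973/138592 - 243094/7225 = -33163653723/1001327200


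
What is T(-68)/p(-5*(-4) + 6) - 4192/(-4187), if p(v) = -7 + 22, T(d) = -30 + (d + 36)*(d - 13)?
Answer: 3596658/20935 ≈ 171.80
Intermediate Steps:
T(d) = -30 + (-13 + d)*(36 + d) (T(d) = -30 + (36 + d)*(-13 + d) = -30 + (-13 + d)*(36 + d))
p(v) = 15
T(-68)/p(-5*(-4) + 6) - 4192/(-4187) = (-498 + (-68)² + 23*(-68))/15 - 4192/(-4187) = (-498 + 4624 - 1564)*(1/15) - 4192*(-1/4187) = 2562*(1/15) + 4192/4187 = 854/5 + 4192/4187 = 3596658/20935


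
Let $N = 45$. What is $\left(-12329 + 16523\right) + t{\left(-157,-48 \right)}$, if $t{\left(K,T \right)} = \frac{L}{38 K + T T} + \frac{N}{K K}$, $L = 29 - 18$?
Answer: $\frac{378569785423}{90264638} \approx 4194.0$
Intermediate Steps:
$L = 11$
$t{\left(K,T \right)} = \frac{11}{T^{2} + 38 K} + \frac{45}{K^{2}}$ ($t{\left(K,T \right)} = \frac{11}{38 K + T T} + \frac{45}{K K} = \frac{11}{38 K + T^{2}} + \frac{45}{K^{2}} = \frac{11}{T^{2} + 38 K} + \frac{45}{K^{2}}$)
$\left(-12329 + 16523\right) + t{\left(-157,-48 \right)} = \left(-12329 + 16523\right) + \frac{11 \left(-157\right)^{2} + 45 \left(-48\right)^{2} + 1710 \left(-157\right)}{24649 \left(\left(-48\right)^{2} + 38 \left(-157\right)\right)} = 4194 + \frac{11 \cdot 24649 + 45 \cdot 2304 - 268470}{24649 \left(2304 - 5966\right)} = 4194 + \frac{271139 + 103680 - 268470}{24649 \left(-3662\right)} = 4194 + \frac{1}{24649} \left(- \frac{1}{3662}\right) 106349 = 4194 - \frac{106349}{90264638} = \frac{378569785423}{90264638}$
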